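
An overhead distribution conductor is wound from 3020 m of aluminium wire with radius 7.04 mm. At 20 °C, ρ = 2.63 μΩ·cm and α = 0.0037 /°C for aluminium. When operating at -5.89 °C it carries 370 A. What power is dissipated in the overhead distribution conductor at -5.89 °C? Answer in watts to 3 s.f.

ρ = 2.63 μΩ·cm = 2.63×10^-8 Ω·m
A = πr² = π(7.0400e-03 m)² = 1.557e-04 m²
R₍20₎ = ρL/A = (2.63×10^-8)(3020)/(1.557e-04) = 0.5101 Ω
R₍-5.89₎ = R₍20₎(1 + αΔT) = 0.5101 × (1 + 0.0037×-25.9) = 0.4612 Ω
P = I²R = (370)² × 0.4612 = 63100 W

63100 W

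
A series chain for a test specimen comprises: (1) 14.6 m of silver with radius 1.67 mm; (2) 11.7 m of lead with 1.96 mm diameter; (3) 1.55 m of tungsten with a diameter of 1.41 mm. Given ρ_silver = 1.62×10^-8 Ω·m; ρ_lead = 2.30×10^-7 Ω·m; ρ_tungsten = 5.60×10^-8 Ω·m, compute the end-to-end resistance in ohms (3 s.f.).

0.974 Ω

Seg 1: A = πr² = π(1.6700e-03 m)² = 8.762e-06 m²
R_1 = (1.62×10^-8)(14.6)/(8.762e-06) = 0.027 Ω
Seg 2: A = π(d/2)² = π(9.8000e-04 m)² = 3.017e-06 m²
R_2 = (2.30×10^-7)(11.7)/(3.017e-06) = 0.8919 Ω
Seg 3: A = π(d/2)² = π(7.0500e-04 m)² = 1.561e-06 m²
R_3 = (5.60×10^-8)(1.55)/(1.561e-06) = 0.05559 Ω
R_total = R_1 + R_2 + R_3 = 0.974 Ω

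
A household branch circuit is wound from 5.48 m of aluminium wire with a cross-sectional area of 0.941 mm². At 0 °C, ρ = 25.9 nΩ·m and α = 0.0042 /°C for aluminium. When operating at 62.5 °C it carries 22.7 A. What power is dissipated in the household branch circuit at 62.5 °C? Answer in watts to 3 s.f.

98.1 W

ρ = 25.9 nΩ·m = 2.59×10^-8 Ω·m
A = 0.941 mm² = 9.410e-07 m²
R₍0₎ = ρL/A = (2.59×10^-8)(5.48)/(9.410e-07) = 0.1508 Ω
R₍62.5₎ = R₍0₎(1 + αΔT) = 0.1508 × (1 + 0.0042×62.5) = 0.1904 Ω
P = I²R = (22.7)² × 0.1904 = 98.1 W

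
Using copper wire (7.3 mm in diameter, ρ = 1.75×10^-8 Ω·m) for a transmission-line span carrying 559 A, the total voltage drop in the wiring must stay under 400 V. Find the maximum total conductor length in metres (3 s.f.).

1710 m

A = π(d/2)² = π(3.6500e-03 m)² = 4.185e-05 m²
L_max = V_max·A/(1·ρI) = (400)(4.185e-05)/(1.75×10^-8×559) = 1710 m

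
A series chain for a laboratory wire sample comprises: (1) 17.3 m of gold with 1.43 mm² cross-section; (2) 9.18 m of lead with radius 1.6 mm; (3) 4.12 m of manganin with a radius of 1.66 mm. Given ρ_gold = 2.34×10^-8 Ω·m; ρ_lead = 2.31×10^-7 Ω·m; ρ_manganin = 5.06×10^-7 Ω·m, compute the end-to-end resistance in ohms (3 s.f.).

Seg 1: A = 1.43 mm² = 1.430e-06 m²
R_1 = (2.34×10^-8)(17.3)/(1.430e-06) = 0.2831 Ω
Seg 2: A = πr² = π(1.6000e-03 m)² = 8.042e-06 m²
R_2 = (2.31×10^-7)(9.18)/(8.042e-06) = 0.2637 Ω
Seg 3: A = πr² = π(1.6600e-03 m)² = 8.657e-06 m²
R_3 = (5.06×10^-7)(4.12)/(8.657e-06) = 0.2408 Ω
R_total = R_1 + R_2 + R_3 = 0.788 Ω

0.788 Ω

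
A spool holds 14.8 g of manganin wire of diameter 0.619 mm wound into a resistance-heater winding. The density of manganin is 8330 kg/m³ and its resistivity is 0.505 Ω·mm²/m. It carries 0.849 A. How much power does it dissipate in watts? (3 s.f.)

7.14 W

ρ = 0.505 Ω·mm²/m = 5.05×10^-7 Ω·m
A = π(d/2)² = π(3.0950e-04 m)² = 3.0093e-07 m²
L = m/(density·A) = 0.0148/(8330×3.0093e-07) = 5.904 m
R = ρL/A = (5.05×10^-7)(5.904)/(3.0093e-07) = 9.908 Ω
P = I²R = (0.849)² × 9.908 = 7.14 W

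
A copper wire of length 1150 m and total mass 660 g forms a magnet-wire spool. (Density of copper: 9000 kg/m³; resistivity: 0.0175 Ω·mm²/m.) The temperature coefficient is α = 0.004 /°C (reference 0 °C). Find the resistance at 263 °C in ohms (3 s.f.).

ρ = 0.0175 Ω·mm²/m = 1.75×10^-8 Ω·m
A = m/(density·L) = 0.66/(9000×1150) = 6.3768e-08 m²
R = ρL/A = (1.75×10^-8)(1150)/(6.3768e-08) = 315.6 Ω
R(263 °C) = 315.6 × (1 + 0.004×263) = 648 Ω

648 Ω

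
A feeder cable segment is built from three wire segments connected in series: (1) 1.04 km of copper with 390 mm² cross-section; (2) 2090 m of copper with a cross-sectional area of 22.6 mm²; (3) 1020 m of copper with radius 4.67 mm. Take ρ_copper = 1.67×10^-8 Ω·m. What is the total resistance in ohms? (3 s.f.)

1.84 Ω

Seg 1: A = 390 mm² = 3.900e-04 m²
R_1 = (1.67×10^-8)(1040)/(3.900e-04) = 0.04453 Ω
Seg 2: A = 22.6 mm² = 2.260e-05 m²
R_2 = (1.67×10^-8)(2090)/(2.260e-05) = 1.544 Ω
Seg 3: A = πr² = π(4.6700e-03 m)² = 6.851e-05 m²
R_3 = (1.67×10^-8)(1020)/(6.851e-05) = 0.2486 Ω
R_total = R_1 + R_2 + R_3 = 1.84 Ω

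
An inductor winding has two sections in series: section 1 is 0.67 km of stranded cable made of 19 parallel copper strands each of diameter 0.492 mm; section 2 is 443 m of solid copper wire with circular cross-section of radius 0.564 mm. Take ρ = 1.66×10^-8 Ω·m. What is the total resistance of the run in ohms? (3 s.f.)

10.4 Ω

Section 1: A_strand = π(2.4600e-04)² = 1.901e-07 m²; R₁ = ρL/(N·A_s) = (1.66×10^-8)(670)/(19×1.901e-07) = 3.079 Ω
Section 2: A = πr² = π(5.6400e-04 m)² = 9.993e-07 m²
R₂ = (1.66×10^-8)(443)/(9.993e-07) = 7.359 Ω
R = R₁ + R₂ = 10.4 Ω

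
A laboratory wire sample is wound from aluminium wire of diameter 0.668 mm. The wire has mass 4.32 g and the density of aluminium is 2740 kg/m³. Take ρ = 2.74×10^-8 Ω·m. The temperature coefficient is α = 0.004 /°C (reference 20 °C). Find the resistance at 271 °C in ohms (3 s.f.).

0.705 Ω

A = π(d/2)² = π(3.3400e-04 m)² = 3.5046e-07 m²
L = m/(density·A) = 0.00432/(2740×3.5046e-07) = 4.499 m
R = ρL/A = (2.74×10^-8)(4.499)/(3.5046e-07) = 0.3517 Ω
R(271 °C) = 0.3517 × (1 + 0.004×251) = 0.705 Ω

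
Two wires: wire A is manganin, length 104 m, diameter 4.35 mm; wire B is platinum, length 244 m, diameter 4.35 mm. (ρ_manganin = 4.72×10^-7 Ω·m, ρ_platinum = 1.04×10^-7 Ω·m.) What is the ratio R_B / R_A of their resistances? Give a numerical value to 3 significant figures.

0.517

R ∝ ρL/d², so R_B/R_A = (ρ_B/ρ_A) × (L_B/L_A)
= (1.04×10^-7/4.72×10^-7) × (244/104) = 0.517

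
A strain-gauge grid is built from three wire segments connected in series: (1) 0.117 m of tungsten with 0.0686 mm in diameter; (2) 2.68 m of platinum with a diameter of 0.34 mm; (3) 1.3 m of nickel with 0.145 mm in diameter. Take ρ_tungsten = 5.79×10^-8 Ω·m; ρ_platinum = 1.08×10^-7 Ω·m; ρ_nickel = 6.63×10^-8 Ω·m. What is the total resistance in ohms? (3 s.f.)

10.2 Ω

Seg 1: A = π(d/2)² = π(3.4300e-05 m)² = 3.696e-09 m²
R_1 = (5.79×10^-8)(0.117)/(3.696e-09) = 1.833 Ω
Seg 2: A = π(d/2)² = π(1.7000e-04 m)² = 9.079e-08 m²
R_2 = (1.08×10^-7)(2.68)/(9.079e-08) = 3.188 Ω
Seg 3: A = π(d/2)² = π(7.2500e-05 m)² = 1.651e-08 m²
R_3 = (6.63×10^-8)(1.3)/(1.651e-08) = 5.22 Ω
R_total = R_1 + R_2 + R_3 = 10.2 Ω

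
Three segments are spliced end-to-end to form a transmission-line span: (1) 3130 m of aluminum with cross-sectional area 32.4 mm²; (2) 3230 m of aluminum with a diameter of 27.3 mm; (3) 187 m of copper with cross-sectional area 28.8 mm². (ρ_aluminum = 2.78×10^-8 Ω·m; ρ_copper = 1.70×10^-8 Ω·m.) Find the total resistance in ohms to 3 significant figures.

2.95 Ω

Seg 1: A = 32.4 mm² = 3.240e-05 m²
R_1 = (2.78×10^-8)(3130)/(3.240e-05) = 2.686 Ω
Seg 2: A = π(d/2)² = π(1.3650e-02 m)² = 5.853e-04 m²
R_2 = (2.78×10^-8)(3230)/(5.853e-04) = 0.1534 Ω
Seg 3: A = 28.8 mm² = 2.880e-05 m²
R_3 = (1.70×10^-8)(187)/(2.880e-05) = 0.1104 Ω
R_total = R_1 + R_2 + R_3 = 2.95 Ω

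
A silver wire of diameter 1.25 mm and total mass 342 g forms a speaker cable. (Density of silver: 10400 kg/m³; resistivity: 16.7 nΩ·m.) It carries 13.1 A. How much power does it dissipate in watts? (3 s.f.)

62.6 W

ρ = 16.7 nΩ·m = 1.67×10^-8 Ω·m
A = π(d/2)² = π(6.2500e-04 m)² = 1.2272e-06 m²
L = m/(density·A) = 0.342/(10400×1.2272e-06) = 26.8 m
R = ρL/A = (1.67×10^-8)(26.8)/(1.2272e-06) = 0.3647 Ω
P = I²R = (13.1)² × 0.3647 = 62.6 W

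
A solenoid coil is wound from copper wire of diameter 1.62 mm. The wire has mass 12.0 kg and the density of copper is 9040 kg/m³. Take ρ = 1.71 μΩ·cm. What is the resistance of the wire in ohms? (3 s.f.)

ρ = 1.71 μΩ·cm = 1.71×10^-8 Ω·m
A = π(d/2)² = π(8.1000e-04 m)² = 2.0612e-06 m²
L = m/(density·A) = 12/(9040×2.0612e-06) = 644 m
R = ρL/A = (1.71×10^-8)(644)/(2.0612e-06) = 5.34 Ω

5.34 Ω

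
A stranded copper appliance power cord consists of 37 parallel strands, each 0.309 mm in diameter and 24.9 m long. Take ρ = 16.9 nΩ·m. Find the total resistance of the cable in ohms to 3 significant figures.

ρ = 16.9 nΩ·m = 1.69×10^-8 Ω·m
A_strand = π(1.5450e-04 m)² = 7.499e-08 m²
R_strand = ρL/A = (1.69×10^-8)(24.9)/(7.499e-08) = 5.612 Ω
R_total = R_strand/N = 5.612/37 = 0.152 Ω

0.152 Ω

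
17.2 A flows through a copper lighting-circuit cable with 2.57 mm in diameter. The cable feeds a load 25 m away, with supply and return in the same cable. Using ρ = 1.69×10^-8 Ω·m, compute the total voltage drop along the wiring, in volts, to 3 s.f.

A = π(d/2)² = π(1.2850e-03 m)² = 5.187e-06 m²
Total conductor length (both ways) L = 2 × 25 = 50 m
R = ρL/A = (1.69×10^-8)(50)/(5.187e-06) = 0.1629 Ω
V = IR = 17.2 × 0.1629 = 2.80 V

2.80 V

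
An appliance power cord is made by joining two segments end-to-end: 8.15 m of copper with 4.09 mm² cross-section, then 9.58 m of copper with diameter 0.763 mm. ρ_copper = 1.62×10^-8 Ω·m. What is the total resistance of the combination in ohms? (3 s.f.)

Segment 1: A = 4.09 mm² = 4.090e-06 m²
R₁ = ρL/A = (1.62×10^-8)(8.15)/(4.090e-06) = 0.03228 Ω
Segment 2: A = π(d/2)² = π(3.8150e-04 m)² = 4.572e-07 m²
R₂ = (1.62×10^-8)(9.58)/(4.572e-07) = 0.3394 Ω
R = R₁ + R₂ = 0.372 Ω

0.372 Ω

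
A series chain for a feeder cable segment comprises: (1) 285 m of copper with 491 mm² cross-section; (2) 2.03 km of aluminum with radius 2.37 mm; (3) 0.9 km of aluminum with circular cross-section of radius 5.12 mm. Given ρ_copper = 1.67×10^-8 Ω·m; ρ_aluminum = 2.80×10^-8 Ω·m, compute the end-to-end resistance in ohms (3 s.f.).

3.54 Ω

Seg 1: A = 491 mm² = 4.910e-04 m²
R_1 = (1.67×10^-8)(285)/(4.910e-04) = 0.009693 Ω
Seg 2: A = πr² = π(2.3700e-03 m)² = 1.765e-05 m²
R_2 = (2.80×10^-8)(2030)/(1.765e-05) = 3.221 Ω
Seg 3: A = πr² = π(5.1200e-03 m)² = 8.235e-05 m²
R_3 = (2.80×10^-8)(900)/(8.235e-05) = 0.306 Ω
R_total = R_1 + R_2 + R_3 = 3.54 Ω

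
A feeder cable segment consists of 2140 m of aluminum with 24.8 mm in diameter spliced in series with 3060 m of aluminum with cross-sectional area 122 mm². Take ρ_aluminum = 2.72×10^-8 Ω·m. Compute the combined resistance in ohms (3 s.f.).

0.803 Ω

Segment 1: A = π(d/2)² = π(1.2400e-02 m)² = 4.831e-04 m²
R₁ = ρL/A = (2.72×10^-8)(2140)/(4.831e-04) = 0.1205 Ω
Segment 2: A = 122 mm² = 1.220e-04 m²
R₂ = (2.72×10^-8)(3060)/(1.220e-04) = 0.6822 Ω
R = R₁ + R₂ = 0.803 Ω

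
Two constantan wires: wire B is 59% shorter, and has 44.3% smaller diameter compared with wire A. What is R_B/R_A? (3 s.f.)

1.32

R ∝ L/d², so R_B/R_A = (1 − 59/100) × (1 − 44.3/100)⁻²
= 0.41 × 3.223 = 1.32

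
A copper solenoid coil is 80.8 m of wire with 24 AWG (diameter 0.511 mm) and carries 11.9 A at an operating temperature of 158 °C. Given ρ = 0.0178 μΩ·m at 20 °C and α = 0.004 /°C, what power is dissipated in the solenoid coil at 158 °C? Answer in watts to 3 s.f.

ρ = 0.0178 μΩ·m = 1.78×10^-8 Ω·m
A = π(0.511/2 mm)² = π(2.5550e-04 m)² = 2.051e-07 m²
R₍20₎ = ρL/A = (1.78×10^-8)(80.8)/(2.051e-07) = 7.013 Ω
R₍158₎ = R₍20₎(1 + αΔT) = 7.013 × (1 + 0.004×138) = 10.88 Ω
P = I²R = (11.9)² × 10.88 = 1540 W

1540 W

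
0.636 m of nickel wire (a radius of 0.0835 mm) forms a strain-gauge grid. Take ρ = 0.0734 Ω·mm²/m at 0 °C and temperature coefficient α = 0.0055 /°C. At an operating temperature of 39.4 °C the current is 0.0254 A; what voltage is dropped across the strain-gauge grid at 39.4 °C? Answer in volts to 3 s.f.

0.0659 V

ρ = 0.0734 Ω·mm²/m = 7.34×10^-8 Ω·m
A = πr² = π(8.3500e-05 m)² = 2.190e-08 m²
R₍0₎ = ρL/A = (7.34×10^-8)(0.636)/(2.190e-08) = 2.131 Ω
R₍39.4₎ = R₍0₎(1 + αΔT) = 2.131 × (1 + 0.0055×39.4) = 2.593 Ω
V = IR = 0.0254 × 2.593 = 0.0659 V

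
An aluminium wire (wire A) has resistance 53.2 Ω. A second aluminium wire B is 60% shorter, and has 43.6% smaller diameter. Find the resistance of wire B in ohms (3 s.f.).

R ∝ L/d², so R_B/R_A = (1 − 60/100) × (1 − 43.6/100)⁻²
= 0.4 × 3.144 = 1.258
R_B = 1.258 × 53.2 = 66.9 Ω

66.9 Ω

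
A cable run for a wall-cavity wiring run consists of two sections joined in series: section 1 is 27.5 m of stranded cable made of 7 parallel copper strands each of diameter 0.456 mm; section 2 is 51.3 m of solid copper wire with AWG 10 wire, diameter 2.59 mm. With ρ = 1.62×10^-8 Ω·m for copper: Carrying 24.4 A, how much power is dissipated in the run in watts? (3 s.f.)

326 W

Section 1: A_strand = π(2.2800e-04)² = 1.633e-07 m²; R₁ = ρL/(N·A_s) = (1.62×10^-8)(27.5)/(7×1.633e-07) = 0.3897 Ω
Section 2: A = π(2.59/2 mm)² = π(1.2950e-03 m)² = 5.269e-06 m²
R₂ = (1.62×10^-8)(51.3)/(5.269e-06) = 0.1577 Ω
R = R₁ + R₂ = 0.5474 Ω
P = I²R = (24.4)² × 0.5474 = 326 W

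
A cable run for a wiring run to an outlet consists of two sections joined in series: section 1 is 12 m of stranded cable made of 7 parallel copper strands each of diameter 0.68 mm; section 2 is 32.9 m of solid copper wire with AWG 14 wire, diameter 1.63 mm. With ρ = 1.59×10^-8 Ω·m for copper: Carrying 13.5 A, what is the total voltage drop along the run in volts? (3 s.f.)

4.40 V

Section 1: A_strand = π(3.4000e-04)² = 3.632e-07 m²; R₁ = ρL/(N·A_s) = (1.59×10^-8)(12)/(7×3.632e-07) = 0.07505 Ω
Section 2: A = π(1.63/2 mm)² = π(8.1500e-04 m)² = 2.087e-06 m²
R₂ = (1.59×10^-8)(32.9)/(2.087e-06) = 0.2507 Ω
R = R₁ + R₂ = 0.3257 Ω
V = IR = 13.5 × 0.3257 = 4.40 V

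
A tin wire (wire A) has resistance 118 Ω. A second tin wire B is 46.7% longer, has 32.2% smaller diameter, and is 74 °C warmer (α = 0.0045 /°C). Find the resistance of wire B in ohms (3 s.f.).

R ∝ ρL/d² with ρ ∝ (1+αΔT), so R_B/R_A = (1 + 46.7/100) × (1 − 32.2/100)⁻² × (1 + 0.0045×74)
= 1.467 × 2.175 × 1.333 = 4.254
R_B = 4.254 × 118 = 502 Ω

502 Ω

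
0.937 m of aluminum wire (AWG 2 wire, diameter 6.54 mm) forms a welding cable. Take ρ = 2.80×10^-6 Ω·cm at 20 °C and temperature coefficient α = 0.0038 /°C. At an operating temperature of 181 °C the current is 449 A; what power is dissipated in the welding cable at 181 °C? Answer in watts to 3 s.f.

ρ = 2.80×10^-6 Ω·cm = 2.80×10^-8 Ω·m
A = π(6.54/2 mm)² = π(3.2700e-03 m)² = 3.359e-05 m²
R₍20₎ = ρL/A = (2.80×10^-8)(0.937)/(3.359e-05) = 7.810×10^-4 Ω
R₍181₎ = R₍20₎(1 + αΔT) = 7.810×10^-4 × (1 + 0.0038×161) = 0.001259 Ω
P = I²R = (449)² × 0.001259 = 254 W

254 W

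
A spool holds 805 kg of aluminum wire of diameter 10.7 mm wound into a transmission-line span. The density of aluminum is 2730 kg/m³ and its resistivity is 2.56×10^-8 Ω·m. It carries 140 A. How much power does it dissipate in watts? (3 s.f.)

A = π(d/2)² = π(5.3500e-03 m)² = 8.9920e-05 m²
L = m/(density·A) = 805/(2730×8.9920e-05) = 3279 m
R = ρL/A = (2.56×10^-8)(3279)/(8.9920e-05) = 0.9336 Ω
P = I²R = (140)² × 0.9336 = 18300 W

18300 W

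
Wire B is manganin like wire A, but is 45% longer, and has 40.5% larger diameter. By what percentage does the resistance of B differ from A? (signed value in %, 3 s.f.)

-26.5%

R ∝ L/d², so R_B/R_A = (1 + 45/100) × (1 + 40.5/100)⁻²
= 1.45 × 0.5066 = 0.7345
(R_B − R_A)/R_A = 0.7345 − 1 = -26.5%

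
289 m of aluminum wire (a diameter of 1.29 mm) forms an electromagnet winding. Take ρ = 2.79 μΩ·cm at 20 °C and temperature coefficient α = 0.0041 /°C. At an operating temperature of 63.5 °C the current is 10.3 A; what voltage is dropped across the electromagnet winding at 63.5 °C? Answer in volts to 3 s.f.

ρ = 2.79 μΩ·cm = 2.79×10^-8 Ω·m
A = π(d/2)² = π(6.4500e-04 m)² = 1.307e-06 m²
R₍20₎ = ρL/A = (2.79×10^-8)(289)/(1.307e-06) = 6.169 Ω
R₍63.5₎ = R₍20₎(1 + αΔT) = 6.169 × (1 + 0.0041×43.5) = 7.27 Ω
V = IR = 10.3 × 7.27 = 74.9 V

74.9 V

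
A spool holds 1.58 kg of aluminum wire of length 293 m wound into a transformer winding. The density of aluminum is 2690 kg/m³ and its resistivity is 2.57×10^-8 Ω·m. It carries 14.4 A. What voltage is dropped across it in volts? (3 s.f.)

A = m/(density·L) = 1.58/(2690×293) = 2.0046e-06 m²
R = ρL/A = (2.57×10^-8)(293)/(2.0046e-06) = 3.756 Ω
V = IR = 14.4 × 3.756 = 54.1 V

54.1 V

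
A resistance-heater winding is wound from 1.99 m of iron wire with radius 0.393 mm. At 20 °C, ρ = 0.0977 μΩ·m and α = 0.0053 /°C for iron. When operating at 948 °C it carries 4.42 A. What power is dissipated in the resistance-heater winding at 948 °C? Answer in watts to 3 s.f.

ρ = 0.0977 μΩ·m = 9.77×10^-8 Ω·m
A = πr² = π(3.9300e-04 m)² = 4.852e-07 m²
R₍20₎ = ρL/A = (9.77×10^-8)(1.99)/(4.852e-07) = 0.4007 Ω
R₍948₎ = R₍20₎(1 + αΔT) = 0.4007 × (1 + 0.0053×928) = 2.371 Ω
P = I²R = (4.42)² × 2.371 = 46.3 W

46.3 W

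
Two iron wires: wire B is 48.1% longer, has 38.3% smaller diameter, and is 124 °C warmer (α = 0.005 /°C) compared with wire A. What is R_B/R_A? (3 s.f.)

6.30

R ∝ ρL/d² with ρ ∝ (1+αΔT), so R_B/R_A = (1 + 48.1/100) × (1 − 38.3/100)⁻² × (1 + 0.005×124)
= 1.481 × 2.627 × 1.62 = 6.30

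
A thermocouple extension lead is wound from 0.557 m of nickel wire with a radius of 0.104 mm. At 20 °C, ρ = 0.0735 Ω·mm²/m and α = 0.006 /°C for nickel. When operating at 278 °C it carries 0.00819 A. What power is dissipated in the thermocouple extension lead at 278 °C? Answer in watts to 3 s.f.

2.06×10^-4 W

ρ = 0.0735 Ω·mm²/m = 7.35×10^-8 Ω·m
A = πr² = π(1.0400e-04 m)² = 3.398e-08 m²
R₍20₎ = ρL/A = (7.35×10^-8)(0.557)/(3.398e-08) = 1.205 Ω
R₍278₎ = R₍20₎(1 + αΔT) = 1.205 × (1 + 0.006×258) = 3.07 Ω
P = I²R = (0.00819)² × 3.07 = 2.06×10^-4 W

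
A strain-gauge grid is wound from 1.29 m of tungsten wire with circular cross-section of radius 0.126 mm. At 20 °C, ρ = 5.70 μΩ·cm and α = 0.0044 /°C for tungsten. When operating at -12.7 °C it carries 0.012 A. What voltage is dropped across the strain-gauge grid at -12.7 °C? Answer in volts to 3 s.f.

ρ = 5.70 μΩ·cm = 5.70×10^-8 Ω·m
A = πr² = π(1.2600e-04 m)² = 4.988e-08 m²
R₍20₎ = ρL/A = (5.70×10^-8)(1.29)/(4.988e-08) = 1.474 Ω
R₍-12.7₎ = R₍20₎(1 + αΔT) = 1.474 × (1 + 0.0044×-32.7) = 1.262 Ω
V = IR = 0.012 × 1.262 = 0.0151 V

0.0151 V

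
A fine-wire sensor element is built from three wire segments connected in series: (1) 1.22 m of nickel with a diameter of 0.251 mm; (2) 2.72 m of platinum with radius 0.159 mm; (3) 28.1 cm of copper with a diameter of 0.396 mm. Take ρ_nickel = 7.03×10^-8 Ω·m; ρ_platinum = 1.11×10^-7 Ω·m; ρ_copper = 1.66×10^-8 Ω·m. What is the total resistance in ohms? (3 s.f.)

5.57 Ω

Seg 1: A = π(d/2)² = π(1.2550e-04 m)² = 4.948e-08 m²
R_1 = (7.03×10^-8)(1.22)/(4.948e-08) = 1.733 Ω
Seg 2: A = πr² = π(1.5900e-04 m)² = 7.942e-08 m²
R_2 = (1.11×10^-7)(2.72)/(7.942e-08) = 3.801 Ω
Seg 3: A = π(d/2)² = π(1.9800e-04 m)² = 1.232e-07 m²
R_3 = (1.66×10^-8)(0.281)/(1.232e-07) = 0.03787 Ω
R_total = R_1 + R_2 + R_3 = 5.57 Ω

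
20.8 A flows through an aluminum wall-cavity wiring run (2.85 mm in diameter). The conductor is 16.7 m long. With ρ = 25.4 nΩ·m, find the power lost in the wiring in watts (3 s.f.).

ρ = 25.4 nΩ·m = 2.54×10^-8 Ω·m
A = π(d/2)² = π(1.4250e-03 m)² = 6.379e-06 m²
R = ρL/A = (2.54×10^-8)(16.7)/(6.379e-06) = 0.06649 Ω
P = I²R = (20.8)² × 0.06649 = 28.8 W

28.8 W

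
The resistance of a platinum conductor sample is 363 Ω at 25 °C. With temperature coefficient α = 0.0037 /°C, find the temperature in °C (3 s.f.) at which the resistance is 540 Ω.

157 °C

R = R₀(1 + α(T − T₀)) ⇒ T = T₀ + (R/R₀ − 1)/α
T = 25 + (540/363 − 1)/0.0037 = 25 + (0.4876)/0.0037 = 157 °C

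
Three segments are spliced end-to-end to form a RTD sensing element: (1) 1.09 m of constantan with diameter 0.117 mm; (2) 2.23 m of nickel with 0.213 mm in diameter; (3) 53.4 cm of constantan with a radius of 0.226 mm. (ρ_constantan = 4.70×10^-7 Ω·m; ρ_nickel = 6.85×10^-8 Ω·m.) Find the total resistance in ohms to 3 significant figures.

Seg 1: A = π(d/2)² = π(5.8500e-05 m)² = 1.075e-08 m²
R_1 = (4.70×10^-7)(1.09)/(1.075e-08) = 47.65 Ω
Seg 2: A = π(d/2)² = π(1.0650e-04 m)² = 3.563e-08 m²
R_2 = (6.85×10^-8)(2.23)/(3.563e-08) = 4.287 Ω
Seg 3: A = πr² = π(2.2600e-04 m)² = 1.605e-07 m²
R_3 = (4.70×10^-7)(0.534)/(1.605e-07) = 1.564 Ω
R_total = R_1 + R_2 + R_3 = 53.5 Ω

53.5 Ω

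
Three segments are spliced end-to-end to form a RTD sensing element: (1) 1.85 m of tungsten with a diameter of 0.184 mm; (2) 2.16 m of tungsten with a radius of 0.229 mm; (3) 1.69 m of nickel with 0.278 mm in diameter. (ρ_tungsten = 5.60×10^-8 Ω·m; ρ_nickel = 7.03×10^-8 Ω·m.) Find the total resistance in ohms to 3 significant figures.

6.59 Ω

Seg 1: A = π(d/2)² = π(9.2000e-05 m)² = 2.659e-08 m²
R_1 = (5.60×10^-8)(1.85)/(2.659e-08) = 3.896 Ω
Seg 2: A = πr² = π(2.2900e-04 m)² = 1.647e-07 m²
R_2 = (5.60×10^-8)(2.16)/(1.647e-07) = 0.7342 Ω
Seg 3: A = π(d/2)² = π(1.3900e-04 m)² = 6.070e-08 m²
R_3 = (7.03×10^-8)(1.69)/(6.070e-08) = 1.957 Ω
R_total = R_1 + R_2 + R_3 = 6.59 Ω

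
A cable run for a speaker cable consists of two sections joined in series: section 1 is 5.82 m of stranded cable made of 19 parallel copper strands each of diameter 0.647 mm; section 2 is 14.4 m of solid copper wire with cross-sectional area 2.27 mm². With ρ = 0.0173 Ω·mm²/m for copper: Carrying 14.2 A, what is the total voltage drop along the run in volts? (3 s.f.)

1.79 V

ρ = 0.0173 Ω·mm²/m = 1.73×10^-8 Ω·m
Section 1: A_strand = π(3.2350e-04)² = 3.288e-07 m²; R₁ = ρL/(N·A_s) = (1.73×10^-8)(5.82)/(19×3.288e-07) = 0.01612 Ω
Section 2: A = 2.27 mm² = 2.270e-06 m²
R₂ = (1.73×10^-8)(14.4)/(2.270e-06) = 0.1097 Ω
R = R₁ + R₂ = 0.1259 Ω
V = IR = 14.2 × 0.1259 = 1.79 V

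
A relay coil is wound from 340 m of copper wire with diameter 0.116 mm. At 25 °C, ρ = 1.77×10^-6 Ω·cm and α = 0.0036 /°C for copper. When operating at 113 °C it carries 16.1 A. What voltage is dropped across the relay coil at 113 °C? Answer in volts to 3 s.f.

ρ = 1.77×10^-6 Ω·cm = 1.77×10^-8 Ω·m
A = π(d/2)² = π(5.8000e-05 m)² = 1.057e-08 m²
R₍25₎ = ρL/A = (1.77×10^-8)(340)/(1.057e-08) = 569.4 Ω
R₍113₎ = R₍25₎(1 + αΔT) = 569.4 × (1 + 0.0036×88) = 749.8 Ω
V = IR = 16.1 × 749.8 = 12100 V

12100 V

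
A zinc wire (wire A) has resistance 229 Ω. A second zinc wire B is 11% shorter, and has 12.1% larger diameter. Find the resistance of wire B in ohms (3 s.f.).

162 Ω

R ∝ L/d², so R_B/R_A = (1 − 11/100) × (1 + 12.1/100)⁻²
= 0.89 × 0.7958 = 0.7082
R_B = 0.7082 × 229 = 162 Ω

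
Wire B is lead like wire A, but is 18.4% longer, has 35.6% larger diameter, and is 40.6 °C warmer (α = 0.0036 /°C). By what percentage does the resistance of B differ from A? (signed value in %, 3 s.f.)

R ∝ ρL/d² with ρ ∝ (1+αΔT), so R_B/R_A = (1 + 18.4/100) × (1 + 35.6/100)⁻² × (1 + 0.0036×40.6)
= 1.184 × 0.5438 × 1.146 = 0.738
(R_B − R_A)/R_A = 0.738 − 1 = -26.2%

-26.2%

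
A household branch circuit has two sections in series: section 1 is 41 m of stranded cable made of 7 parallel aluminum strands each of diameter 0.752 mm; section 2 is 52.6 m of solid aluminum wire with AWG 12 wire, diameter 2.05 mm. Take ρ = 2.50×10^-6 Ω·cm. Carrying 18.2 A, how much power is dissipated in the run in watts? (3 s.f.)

241 W

ρ = 2.50×10^-6 Ω·cm = 2.50×10^-8 Ω·m
Section 1: A_strand = π(3.7600e-04)² = 4.441e-07 m²; R₁ = ρL/(N·A_s) = (2.50×10^-8)(41)/(7×4.441e-07) = 0.3297 Ω
Section 2: A = π(2.05/2 mm)² = π(1.0250e-03 m)² = 3.301e-06 m²
R₂ = (2.50×10^-8)(52.6)/(3.301e-06) = 0.3984 Ω
R = R₁ + R₂ = 0.7281 Ω
P = I²R = (18.2)² × 0.7281 = 241 W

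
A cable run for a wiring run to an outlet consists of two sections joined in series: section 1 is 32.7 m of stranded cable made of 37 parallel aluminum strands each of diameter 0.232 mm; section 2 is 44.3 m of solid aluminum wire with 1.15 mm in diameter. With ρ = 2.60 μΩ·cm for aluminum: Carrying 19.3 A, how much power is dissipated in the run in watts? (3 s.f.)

ρ = 2.60 μΩ·cm = 2.60×10^-8 Ω·m
Section 1: A_strand = π(1.1600e-04)² = 4.227e-08 m²; R₁ = ρL/(N·A_s) = (2.60×10^-8)(32.7)/(37×4.227e-08) = 0.5436 Ω
Section 2: A = π(d/2)² = π(5.7500e-04 m)² = 1.039e-06 m²
R₂ = (2.60×10^-8)(44.3)/(1.039e-06) = 1.109 Ω
R = R₁ + R₂ = 1.652 Ω
P = I²R = (19.3)² × 1.652 = 616 W

616 W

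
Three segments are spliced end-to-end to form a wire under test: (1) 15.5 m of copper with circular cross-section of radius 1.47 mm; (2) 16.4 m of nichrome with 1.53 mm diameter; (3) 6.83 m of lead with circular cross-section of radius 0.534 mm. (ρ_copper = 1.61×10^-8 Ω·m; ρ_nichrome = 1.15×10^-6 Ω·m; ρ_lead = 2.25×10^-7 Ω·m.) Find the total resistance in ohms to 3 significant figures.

12.0 Ω

Seg 1: A = πr² = π(1.4700e-03 m)² = 6.789e-06 m²
R_1 = (1.61×10^-8)(15.5)/(6.789e-06) = 0.03676 Ω
Seg 2: A = π(d/2)² = π(7.6500e-04 m)² = 1.839e-06 m²
R_2 = (1.15×10^-6)(16.4)/(1.839e-06) = 10.26 Ω
Seg 3: A = πr² = π(5.3400e-04 m)² = 8.958e-07 m²
R_3 = (2.25×10^-7)(6.83)/(8.958e-07) = 1.715 Ω
R_total = R_1 + R_2 + R_3 = 12.0 Ω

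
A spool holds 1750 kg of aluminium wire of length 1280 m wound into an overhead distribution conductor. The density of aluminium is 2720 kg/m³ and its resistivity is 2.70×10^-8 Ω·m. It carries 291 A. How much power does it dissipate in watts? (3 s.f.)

5820 W

A = m/(density·L) = 1750/(2720×1280) = 5.0264e-04 m²
R = ρL/A = (2.70×10^-8)(1280)/(5.0264e-04) = 0.06876 Ω
P = I²R = (291)² × 0.06876 = 5820 W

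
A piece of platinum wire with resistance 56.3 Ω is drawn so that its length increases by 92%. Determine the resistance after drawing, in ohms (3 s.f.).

k = 1 + 92/100 = 1.92; volume constant ⇒ A' = A/k, so R' = k²R.
R' = 3.686 × 56.3 = 208 Ω

208 Ω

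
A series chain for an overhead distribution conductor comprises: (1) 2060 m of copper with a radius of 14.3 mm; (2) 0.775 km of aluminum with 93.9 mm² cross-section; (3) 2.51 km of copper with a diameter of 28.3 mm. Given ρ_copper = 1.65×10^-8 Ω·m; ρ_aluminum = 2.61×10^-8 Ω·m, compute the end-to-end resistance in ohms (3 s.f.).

Seg 1: A = πr² = π(1.4300e-02 m)² = 6.424e-04 m²
R_1 = (1.65×10^-8)(2060)/(6.424e-04) = 0.05291 Ω
Seg 2: A = 93.9 mm² = 9.390e-05 m²
R_2 = (2.61×10^-8)(775)/(9.390e-05) = 0.2154 Ω
Seg 3: A = π(d/2)² = π(1.4150e-02 m)² = 6.290e-04 m²
R_3 = (1.65×10^-8)(2510)/(6.290e-04) = 0.06584 Ω
R_total = R_1 + R_2 + R_3 = 0.334 Ω

0.334 Ω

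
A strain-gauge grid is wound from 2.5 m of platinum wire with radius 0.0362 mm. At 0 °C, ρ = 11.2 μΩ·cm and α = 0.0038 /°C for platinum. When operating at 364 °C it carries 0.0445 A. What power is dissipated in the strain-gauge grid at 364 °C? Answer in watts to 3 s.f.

0.321 W

ρ = 11.2 μΩ·cm = 1.12×10^-7 Ω·m
A = πr² = π(3.6200e-05 m)² = 4.117e-09 m²
R₍0₎ = ρL/A = (1.12×10^-7)(2.5)/(4.117e-09) = 68.01 Ω
R₍364₎ = R₍0₎(1 + αΔT) = 68.01 × (1 + 0.0038×364) = 162.1 Ω
P = I²R = (0.0445)² × 162.1 = 0.321 W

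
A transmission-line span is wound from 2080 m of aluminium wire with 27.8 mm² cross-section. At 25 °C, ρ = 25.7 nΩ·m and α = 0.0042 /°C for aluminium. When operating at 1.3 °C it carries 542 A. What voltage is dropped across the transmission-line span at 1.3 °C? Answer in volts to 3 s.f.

938 V

ρ = 25.7 nΩ·m = 2.57×10^-8 Ω·m
A = 27.8 mm² = 2.780e-05 m²
R₍25₎ = ρL/A = (2.57×10^-8)(2080)/(2.780e-05) = 1.923 Ω
R₍1.3₎ = R₍25₎(1 + αΔT) = 1.923 × (1 + 0.0042×-23.7) = 1.731 Ω
V = IR = 542 × 1.731 = 938 V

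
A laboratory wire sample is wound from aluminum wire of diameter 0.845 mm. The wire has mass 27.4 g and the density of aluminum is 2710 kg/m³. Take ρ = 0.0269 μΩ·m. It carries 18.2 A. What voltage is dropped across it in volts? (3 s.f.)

15.7 V

ρ = 0.0269 μΩ·m = 2.69×10^-8 Ω·m
A = π(d/2)² = π(4.2250e-04 m)² = 5.6079e-07 m²
L = m/(density·A) = 0.0274/(2710×5.6079e-07) = 18.03 m
R = ρL/A = (2.69×10^-8)(18.03)/(5.6079e-07) = 0.8648 Ω
V = IR = 18.2 × 0.8648 = 15.7 V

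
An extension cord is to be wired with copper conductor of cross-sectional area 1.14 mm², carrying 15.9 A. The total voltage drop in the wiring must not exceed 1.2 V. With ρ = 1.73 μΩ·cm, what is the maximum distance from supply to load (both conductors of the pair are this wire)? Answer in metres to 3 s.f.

ρ = 1.73 μΩ·cm = 1.73×10^-8 Ω·m
A = 1.14 mm² = 1.140e-06 m²
L_max = V_max·A/(2·ρI) = (1.2)(1.140e-06)/(2×1.73×10^-8×15.9) = 2.49 m

2.49 m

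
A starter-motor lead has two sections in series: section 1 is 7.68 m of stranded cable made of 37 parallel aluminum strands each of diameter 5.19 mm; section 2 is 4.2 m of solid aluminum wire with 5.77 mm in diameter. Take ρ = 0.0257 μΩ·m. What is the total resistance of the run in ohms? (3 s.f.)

ρ = 0.0257 μΩ·m = 2.57×10^-8 Ω·m
Section 1: A_strand = π(2.5950e-03)² = 2.116e-05 m²; R₁ = ρL/(N·A_s) = (2.57×10^-8)(7.68)/(37×2.116e-05) = 2.522×10^-4 Ω
Section 2: A = π(d/2)² = π(2.8850e-03 m)² = 2.615e-05 m²
R₂ = (2.57×10^-8)(4.2)/(2.615e-05) = 0.004128 Ω
R = R₁ + R₂ = 0.00438 Ω

0.00438 Ω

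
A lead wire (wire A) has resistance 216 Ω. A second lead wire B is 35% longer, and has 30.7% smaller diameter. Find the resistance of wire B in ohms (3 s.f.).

607 Ω

R ∝ L/d², so R_B/R_A = (1 + 35/100) × (1 − 30.7/100)⁻²
= 1.35 × 2.082 = 2.811
R_B = 2.811 × 216 = 607 Ω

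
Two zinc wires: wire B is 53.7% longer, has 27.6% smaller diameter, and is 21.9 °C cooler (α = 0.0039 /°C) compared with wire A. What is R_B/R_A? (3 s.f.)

2.68

R ∝ ρL/d² with ρ ∝ (1+αΔT), so R_B/R_A = (1 + 53.7/100) × (1 − 27.6/100)⁻² × (1 − 0.0039×21.9)
= 1.537 × 1.908 × 0.9146 = 2.68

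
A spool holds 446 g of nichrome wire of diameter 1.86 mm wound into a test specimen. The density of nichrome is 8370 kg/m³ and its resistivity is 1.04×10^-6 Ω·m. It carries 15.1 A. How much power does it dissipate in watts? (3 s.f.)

1710 W

A = π(d/2)² = π(9.3000e-04 m)² = 2.7172e-06 m²
L = m/(density·A) = 0.446/(8370×2.7172e-06) = 19.61 m
R = ρL/A = (1.04×10^-6)(19.61)/(2.7172e-06) = 7.506 Ω
P = I²R = (15.1)² × 7.506 = 1710 W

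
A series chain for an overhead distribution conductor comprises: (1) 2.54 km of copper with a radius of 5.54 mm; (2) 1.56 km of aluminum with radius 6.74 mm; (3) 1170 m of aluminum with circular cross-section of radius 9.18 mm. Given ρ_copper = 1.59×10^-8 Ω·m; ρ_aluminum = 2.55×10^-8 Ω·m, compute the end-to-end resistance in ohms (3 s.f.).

0.810 Ω

Seg 1: A = πr² = π(5.5400e-03 m)² = 9.642e-05 m²
R_1 = (1.59×10^-8)(2540)/(9.642e-05) = 0.4189 Ω
Seg 2: A = πr² = π(6.7400e-03 m)² = 1.427e-04 m²
R_2 = (2.55×10^-8)(1560)/(1.427e-04) = 0.2787 Ω
Seg 3: A = πr² = π(9.1800e-03 m)² = 2.647e-04 m²
R_3 = (2.55×10^-8)(1170)/(2.647e-04) = 0.1127 Ω
R_total = R_1 + R_2 + R_3 = 0.810 Ω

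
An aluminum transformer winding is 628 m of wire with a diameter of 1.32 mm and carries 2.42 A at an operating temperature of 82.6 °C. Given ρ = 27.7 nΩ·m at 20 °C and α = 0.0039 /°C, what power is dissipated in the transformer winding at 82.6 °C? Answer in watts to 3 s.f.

92.6 W

ρ = 27.7 nΩ·m = 2.77×10^-8 Ω·m
A = π(d/2)² = π(6.6000e-04 m)² = 1.368e-06 m²
R₍20₎ = ρL/A = (2.77×10^-8)(628)/(1.368e-06) = 12.71 Ω
R₍82.6₎ = R₍20₎(1 + αΔT) = 12.71 × (1 + 0.0039×62.6) = 15.82 Ω
P = I²R = (2.42)² × 15.82 = 92.6 W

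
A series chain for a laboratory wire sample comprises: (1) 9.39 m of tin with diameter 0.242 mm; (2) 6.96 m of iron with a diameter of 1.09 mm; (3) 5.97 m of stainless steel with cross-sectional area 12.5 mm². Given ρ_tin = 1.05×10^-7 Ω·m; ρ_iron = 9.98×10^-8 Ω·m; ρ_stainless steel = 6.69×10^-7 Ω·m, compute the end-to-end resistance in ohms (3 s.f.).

Seg 1: A = π(d/2)² = π(1.2100e-04 m)² = 4.600e-08 m²
R_1 = (1.05×10^-7)(9.39)/(4.600e-08) = 21.44 Ω
Seg 2: A = π(d/2)² = π(5.4500e-04 m)² = 9.331e-07 m²
R_2 = (9.98×10^-8)(6.96)/(9.331e-07) = 0.7444 Ω
Seg 3: A = 12.5 mm² = 1.250e-05 m²
R_3 = (6.69×10^-7)(5.97)/(1.250e-05) = 0.3195 Ω
R_total = R_1 + R_2 + R_3 = 22.5 Ω

22.5 Ω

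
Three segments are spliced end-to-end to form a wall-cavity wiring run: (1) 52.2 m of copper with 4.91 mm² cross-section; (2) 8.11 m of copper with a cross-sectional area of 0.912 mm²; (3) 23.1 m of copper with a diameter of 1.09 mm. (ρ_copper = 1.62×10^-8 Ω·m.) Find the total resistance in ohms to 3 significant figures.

Seg 1: A = 4.91 mm² = 4.910e-06 m²
R_1 = (1.62×10^-8)(52.2)/(4.910e-06) = 0.1722 Ω
Seg 2: A = 0.912 mm² = 9.120e-07 m²
R_2 = (1.62×10^-8)(8.11)/(9.120e-07) = 0.1441 Ω
Seg 3: A = π(d/2)² = π(5.4500e-04 m)² = 9.331e-07 m²
R_3 = (1.62×10^-8)(23.1)/(9.331e-07) = 0.401 Ω
R_total = R_1 + R_2 + R_3 = 0.717 Ω

0.717 Ω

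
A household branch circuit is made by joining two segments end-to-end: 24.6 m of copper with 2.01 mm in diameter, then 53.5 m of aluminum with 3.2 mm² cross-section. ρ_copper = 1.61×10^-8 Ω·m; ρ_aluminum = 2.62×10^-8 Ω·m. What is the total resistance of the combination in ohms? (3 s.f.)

0.563 Ω

Segment 1: A = π(d/2)² = π(1.0050e-03 m)² = 3.173e-06 m²
R₁ = ρL/A = (1.61×10^-8)(24.6)/(3.173e-06) = 0.1248 Ω
Segment 2: A = 3.2 mm² = 3.200e-06 m²
R₂ = (2.62×10^-8)(53.5)/(3.200e-06) = 0.438 Ω
R = R₁ + R₂ = 0.563 Ω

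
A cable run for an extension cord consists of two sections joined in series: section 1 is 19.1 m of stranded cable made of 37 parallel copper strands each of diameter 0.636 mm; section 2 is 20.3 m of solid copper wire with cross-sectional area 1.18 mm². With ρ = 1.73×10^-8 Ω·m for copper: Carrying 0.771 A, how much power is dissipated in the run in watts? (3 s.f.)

Section 1: A_strand = π(3.1800e-04)² = 3.177e-07 m²; R₁ = ρL/(N·A_s) = (1.73×10^-8)(19.1)/(37×3.177e-07) = 0.02811 Ω
Section 2: A = 1.18 mm² = 1.180e-06 m²
R₂ = (1.73×10^-8)(20.3)/(1.180e-06) = 0.2976 Ω
R = R₁ + R₂ = 0.3257 Ω
P = I²R = (0.771)² × 0.3257 = 0.194 W

0.194 W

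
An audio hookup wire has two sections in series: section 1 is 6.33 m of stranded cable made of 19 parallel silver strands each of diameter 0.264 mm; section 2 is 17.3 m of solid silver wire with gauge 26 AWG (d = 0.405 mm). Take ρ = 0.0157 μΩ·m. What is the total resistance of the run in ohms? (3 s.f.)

ρ = 0.0157 μΩ·m = 1.57×10^-8 Ω·m
Section 1: A_strand = π(1.3200e-04)² = 5.474e-08 m²; R₁ = ρL/(N·A_s) = (1.57×10^-8)(6.33)/(19×5.474e-08) = 0.09555 Ω
Section 2: A = π(0.405/2 mm)² = π(2.0250e-04 m)² = 1.288e-07 m²
R₂ = (1.57×10^-8)(17.3)/(1.288e-07) = 2.108 Ω
R = R₁ + R₂ = 2.20 Ω

2.20 Ω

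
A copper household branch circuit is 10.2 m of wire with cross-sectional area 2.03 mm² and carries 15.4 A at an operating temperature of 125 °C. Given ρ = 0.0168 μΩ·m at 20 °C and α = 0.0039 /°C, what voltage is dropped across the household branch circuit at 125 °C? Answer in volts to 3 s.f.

ρ = 0.0168 μΩ·m = 1.68×10^-8 Ω·m
A = 2.03 mm² = 2.030e-06 m²
R₍20₎ = ρL/A = (1.68×10^-8)(10.2)/(2.030e-06) = 0.08441 Ω
R₍125₎ = R₍20₎(1 + αΔT) = 0.08441 × (1 + 0.0039×105) = 0.119 Ω
V = IR = 15.4 × 0.119 = 1.83 V

1.83 V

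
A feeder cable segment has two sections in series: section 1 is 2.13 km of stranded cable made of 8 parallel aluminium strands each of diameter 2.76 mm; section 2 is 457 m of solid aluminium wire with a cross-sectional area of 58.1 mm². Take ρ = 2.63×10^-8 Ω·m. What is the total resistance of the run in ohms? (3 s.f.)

Section 1: A_strand = π(1.3800e-03)² = 5.983e-06 m²; R₁ = ρL/(N·A_s) = (2.63×10^-8)(2130)/(8×5.983e-06) = 1.17 Ω
Section 2: A = 58.1 mm² = 5.810e-05 m²
R₂ = (2.63×10^-8)(457)/(5.810e-05) = 0.2069 Ω
R = R₁ + R₂ = 1.38 Ω

1.38 Ω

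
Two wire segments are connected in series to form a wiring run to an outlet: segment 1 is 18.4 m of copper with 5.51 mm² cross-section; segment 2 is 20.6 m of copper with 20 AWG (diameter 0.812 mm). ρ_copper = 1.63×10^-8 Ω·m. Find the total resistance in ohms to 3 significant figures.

0.703 Ω

Segment 1: A = 5.51 mm² = 5.510e-06 m²
R₁ = ρL/A = (1.63×10^-8)(18.4)/(5.510e-06) = 0.05443 Ω
Segment 2: A = π(0.812/2 mm)² = π(4.0600e-04 m)² = 5.178e-07 m²
R₂ = (1.63×10^-8)(20.6)/(5.178e-07) = 0.6484 Ω
R = R₁ + R₂ = 0.703 Ω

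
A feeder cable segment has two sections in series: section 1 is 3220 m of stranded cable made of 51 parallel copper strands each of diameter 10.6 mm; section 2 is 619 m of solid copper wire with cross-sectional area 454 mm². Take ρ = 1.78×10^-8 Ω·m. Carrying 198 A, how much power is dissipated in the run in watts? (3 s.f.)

Section 1: A_strand = π(5.3000e-03)² = 8.825e-05 m²; R₁ = ρL/(N·A_s) = (1.78×10^-8)(3220)/(51×8.825e-05) = 0.01274 Ω
Section 2: A = 454 mm² = 4.540e-04 m²
R₂ = (1.78×10^-8)(619)/(4.540e-04) = 0.02427 Ω
R = R₁ + R₂ = 0.037 Ω
P = I²R = (198)² × 0.037 = 1450 W

1450 W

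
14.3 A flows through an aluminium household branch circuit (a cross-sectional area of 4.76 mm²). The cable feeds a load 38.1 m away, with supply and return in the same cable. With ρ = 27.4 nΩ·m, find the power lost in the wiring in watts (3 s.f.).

ρ = 27.4 nΩ·m = 2.74×10^-8 Ω·m
A = 4.76 mm² = 4.760e-06 m²
Total conductor length (both ways) L = 2 × 38.1 = 76.2 m
R = ρL/A = (2.74×10^-8)(76.2)/(4.760e-06) = 0.4386 Ω
P = I²R = (14.3)² × 0.4386 = 89.7 W

89.7 W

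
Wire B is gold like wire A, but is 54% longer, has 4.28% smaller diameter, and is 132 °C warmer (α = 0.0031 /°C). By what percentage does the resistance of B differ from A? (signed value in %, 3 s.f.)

R ∝ ρL/d² with ρ ∝ (1+αΔT), so R_B/R_A = (1 + 54/100) × (1 − 4.28/100)⁻² × (1 + 0.0031×132)
= 1.54 × 1.091 × 1.409 = 2.369
(R_B − R_A)/R_A = 2.369 − 1 = 137%

137%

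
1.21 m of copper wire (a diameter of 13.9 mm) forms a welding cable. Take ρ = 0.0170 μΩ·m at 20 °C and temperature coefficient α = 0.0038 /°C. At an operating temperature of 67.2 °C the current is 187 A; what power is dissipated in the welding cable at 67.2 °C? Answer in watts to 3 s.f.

5.59 W

ρ = 0.0170 μΩ·m = 1.70×10^-8 Ω·m
A = π(d/2)² = π(6.9500e-03 m)² = 1.517e-04 m²
R₍20₎ = ρL/A = (1.70×10^-8)(1.21)/(1.517e-04) = 1.356×10^-4 Ω
R₍67.2₎ = R₍20₎(1 + αΔT) = 1.356×10^-4 × (1 + 0.0038×47.2) = 1.599×10^-4 Ω
P = I²R = (187)² × 1.599×10^-4 = 5.59 W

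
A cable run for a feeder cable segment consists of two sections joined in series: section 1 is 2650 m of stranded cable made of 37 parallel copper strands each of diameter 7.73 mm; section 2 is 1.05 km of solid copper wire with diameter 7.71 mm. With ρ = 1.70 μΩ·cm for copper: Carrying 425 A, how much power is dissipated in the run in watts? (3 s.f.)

73700 W

ρ = 1.70 μΩ·cm = 1.70×10^-8 Ω·m
Section 1: A_strand = π(3.8650e-03)² = 4.693e-05 m²; R₁ = ρL/(N·A_s) = (1.70×10^-8)(2650)/(37×4.693e-05) = 0.02594 Ω
Section 2: A = π(d/2)² = π(3.8550e-03 m)² = 4.669e-05 m²
R₂ = (1.70×10^-8)(1050)/(4.669e-05) = 0.3823 Ω
R = R₁ + R₂ = 0.4083 Ω
P = I²R = (425)² × 0.4083 = 73700 W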